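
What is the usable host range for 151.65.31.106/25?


Network: 151.65.31.0
Broadcast: 151.65.31.127
First usable = network + 1
Last usable = broadcast - 1
Range: 151.65.31.1 to 151.65.31.126


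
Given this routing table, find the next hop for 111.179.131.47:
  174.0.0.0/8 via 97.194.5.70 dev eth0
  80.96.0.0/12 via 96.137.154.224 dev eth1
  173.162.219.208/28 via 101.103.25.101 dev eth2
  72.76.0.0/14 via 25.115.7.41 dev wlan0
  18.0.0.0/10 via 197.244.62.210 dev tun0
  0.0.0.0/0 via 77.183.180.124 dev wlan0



Longest prefix match for 111.179.131.47:
  /8 174.0.0.0: no
  /12 80.96.0.0: no
  /28 173.162.219.208: no
  /14 72.76.0.0: no
  /10 18.0.0.0: no
  /0 0.0.0.0: MATCH
Selected: next-hop 77.183.180.124 via wlan0 (matched /0)


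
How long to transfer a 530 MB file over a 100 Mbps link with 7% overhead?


Effective throughput = 100 * (1 - 7/100) = 93 Mbps
File size in Mb = 530 * 8 = 4240 Mb
Time = 4240 / 93
Time = 45.5914 seconds


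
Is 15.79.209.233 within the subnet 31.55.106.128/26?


Subnet network: 31.55.106.128
Test IP AND mask: 15.79.209.192
No, 15.79.209.233 is not in 31.55.106.128/26


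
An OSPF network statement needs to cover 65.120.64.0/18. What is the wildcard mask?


Subnet mask: 255.255.192.0
Wildcard = 255.255.255.255 - subnet mask
255 - 255 = 0
255 - 255 = 0
255 - 192 = 63
255 - 0 = 255
Wildcard: 0.0.63.255


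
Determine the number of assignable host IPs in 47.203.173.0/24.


Host bits = 32 - 24 = 8
Total addresses = 2^8 = 256
Usable = total - 2 (network and broadcast)
Usable hosts: 254


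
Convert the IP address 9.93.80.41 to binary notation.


9 = 00001001
93 = 01011101
80 = 01010000
41 = 00101001
Binary: 00001001.01011101.01010000.00101001


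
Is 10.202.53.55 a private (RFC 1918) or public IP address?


RFC 1918 private ranges:
  10.0.0.0/8 (10.0.0.0 - 10.255.255.255)
  172.16.0.0/12 (172.16.0.0 - 172.31.255.255)
  192.168.0.0/16 (192.168.0.0 - 192.168.255.255)
Private (in 10.0.0.0/8)


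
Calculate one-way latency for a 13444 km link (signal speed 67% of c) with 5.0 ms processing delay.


Speed = 0.67 * 3e5 km/s = 201000 km/s
Propagation delay = 13444 / 201000 = 0.0669 s = 66.8856 ms
Processing delay = 5.0 ms
Total one-way latency = 71.8856 ms


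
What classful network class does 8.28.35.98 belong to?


First octet: 8
Binary: 00001000
0xxxxxxx -> Class A (1-126)
Class A, default mask 255.0.0.0 (/8)


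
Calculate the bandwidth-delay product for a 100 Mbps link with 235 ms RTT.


BDP = bandwidth * RTT
= 100 Mbps * 235 ms
= 100 * 1e6 * 235 / 1000 bits
= 23500000 bits
= 2937500 bytes
= 2868.6523 KB
BDP = 23500000 bits (2937500 bytes)


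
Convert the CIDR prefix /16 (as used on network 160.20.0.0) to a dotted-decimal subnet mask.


/16 means 16 network bits, 16 host bits
Binary: 11111111111111110000000000000000
Mask: 255.255.0.0


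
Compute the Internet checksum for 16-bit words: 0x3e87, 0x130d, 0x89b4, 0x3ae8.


Sum all words (with carry folding):
+ 0x3e87 = 0x3e87
+ 0x130d = 0x5194
+ 0x89b4 = 0xdb48
+ 0x3ae8 = 0x1631
One's complement: ~0x1631
Checksum = 0xe9ce


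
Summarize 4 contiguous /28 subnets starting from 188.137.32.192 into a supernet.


Original prefix: /28
Number of subnets: 4 = 2^2
New prefix = 28 - 2 = 26
Supernet: 188.137.32.192/26


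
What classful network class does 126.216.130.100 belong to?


First octet: 126
Binary: 01111110
0xxxxxxx -> Class A (1-126)
Class A, default mask 255.0.0.0 (/8)


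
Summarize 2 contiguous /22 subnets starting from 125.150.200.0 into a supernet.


Original prefix: /22
Number of subnets: 2 = 2^1
New prefix = 22 - 1 = 21
Supernet: 125.150.200.0/21


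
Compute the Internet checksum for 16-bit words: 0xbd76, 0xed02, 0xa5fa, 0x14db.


Sum all words (with carry folding):
+ 0xbd76 = 0xbd76
+ 0xed02 = 0xaa79
+ 0xa5fa = 0x5074
+ 0x14db = 0x654f
One's complement: ~0x654f
Checksum = 0x9ab0


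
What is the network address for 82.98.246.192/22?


IP:   01010010.01100010.11110110.11000000
Mask: 11111111.11111111.11111100.00000000
AND operation:
Net:  01010010.01100010.11110100.00000000
Network: 82.98.244.0/22


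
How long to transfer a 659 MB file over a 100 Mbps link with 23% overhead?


Effective throughput = 100 * (1 - 23/100) = 77 Mbps
File size in Mb = 659 * 8 = 5272 Mb
Time = 5272 / 77
Time = 68.4675 seconds


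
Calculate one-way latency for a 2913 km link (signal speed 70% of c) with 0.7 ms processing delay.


Speed = 0.7 * 3e5 km/s = 210000 km/s
Propagation delay = 2913 / 210000 = 0.0139 s = 13.8714 ms
Processing delay = 0.7 ms
Total one-way latency = 14.5714 ms


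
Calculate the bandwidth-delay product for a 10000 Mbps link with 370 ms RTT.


BDP = bandwidth * RTT
= 10000 Mbps * 370 ms
= 10000 * 1e6 * 370 / 1000 bits
= 3700000000 bits
= 462500000 bytes
= 451660.1562 KB
BDP = 3700000000 bits (462500000 bytes)


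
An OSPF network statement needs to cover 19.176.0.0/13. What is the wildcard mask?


Subnet mask: 255.248.0.0
Wildcard = 255.255.255.255 - subnet mask
255 - 255 = 0
255 - 248 = 7
255 - 0 = 255
255 - 0 = 255
Wildcard: 0.7.255.255


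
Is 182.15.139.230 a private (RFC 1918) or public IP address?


RFC 1918 private ranges:
  10.0.0.0/8 (10.0.0.0 - 10.255.255.255)
  172.16.0.0/12 (172.16.0.0 - 172.31.255.255)
  192.168.0.0/16 (192.168.0.0 - 192.168.255.255)
Public (not in any RFC 1918 range)


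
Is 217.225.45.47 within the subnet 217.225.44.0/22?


Subnet network: 217.225.44.0
Test IP AND mask: 217.225.44.0
Yes, 217.225.45.47 is in 217.225.44.0/22


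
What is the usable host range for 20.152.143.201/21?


Network: 20.152.136.0
Broadcast: 20.152.143.255
First usable = network + 1
Last usable = broadcast - 1
Range: 20.152.136.1 to 20.152.143.254


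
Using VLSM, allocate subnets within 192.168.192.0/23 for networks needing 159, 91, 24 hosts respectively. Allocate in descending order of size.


159 hosts -> /24 (254 usable): 192.168.192.0/24
91 hosts -> /25 (126 usable): 192.168.193.0/25
24 hosts -> /27 (30 usable): 192.168.193.128/27
Allocation: 192.168.192.0/24 (159 hosts, 254 usable); 192.168.193.0/25 (91 hosts, 126 usable); 192.168.193.128/27 (24 hosts, 30 usable)


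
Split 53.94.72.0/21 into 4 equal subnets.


New prefix = 21 + 2 = 23
Each subnet has 512 addresses
  53.94.72.0/23
  53.94.74.0/23
  53.94.76.0/23
  53.94.78.0/23
Subnets: 53.94.72.0/23, 53.94.74.0/23, 53.94.76.0/23, 53.94.78.0/23


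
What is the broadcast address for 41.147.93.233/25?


Network: 41.147.93.128/25
Host bits = 7
Set all host bits to 1:
Broadcast: 41.147.93.255


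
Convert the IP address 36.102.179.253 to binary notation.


36 = 00100100
102 = 01100110
179 = 10110011
253 = 11111101
Binary: 00100100.01100110.10110011.11111101


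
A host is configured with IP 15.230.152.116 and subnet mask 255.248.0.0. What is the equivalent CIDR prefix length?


Binary: 11111111.11111000.00000000.00000000
Count leading 1s
Prefix: /13


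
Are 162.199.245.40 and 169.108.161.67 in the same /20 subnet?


Mask: 255.255.240.0
162.199.245.40 AND mask = 162.199.240.0
169.108.161.67 AND mask = 169.108.160.0
No, different subnets (162.199.240.0 vs 169.108.160.0)


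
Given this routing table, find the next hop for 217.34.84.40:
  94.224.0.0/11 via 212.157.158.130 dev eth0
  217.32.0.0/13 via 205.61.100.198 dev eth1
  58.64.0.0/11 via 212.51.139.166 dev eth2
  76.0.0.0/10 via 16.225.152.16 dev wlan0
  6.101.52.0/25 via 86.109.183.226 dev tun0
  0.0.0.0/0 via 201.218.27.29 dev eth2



Longest prefix match for 217.34.84.40:
  /11 94.224.0.0: no
  /13 217.32.0.0: MATCH
  /11 58.64.0.0: no
  /10 76.0.0.0: no
  /25 6.101.52.0: no
  /0 0.0.0.0: MATCH
Selected: next-hop 205.61.100.198 via eth1 (matched /13)


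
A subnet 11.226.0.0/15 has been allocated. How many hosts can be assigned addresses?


Host bits = 32 - 15 = 17
Total addresses = 2^17 = 131072
Usable = total - 2 (network and broadcast)
Usable hosts: 131070


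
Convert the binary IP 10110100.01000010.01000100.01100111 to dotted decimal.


10110100 = 180
01000010 = 66
01000100 = 68
01100111 = 103
IP: 180.66.68.103


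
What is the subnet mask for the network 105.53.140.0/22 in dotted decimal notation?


/22 means 22 network bits, 10 host bits
Binary: 11111111111111111111110000000000
Mask: 255.255.252.0


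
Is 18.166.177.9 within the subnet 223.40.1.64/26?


Subnet network: 223.40.1.64
Test IP AND mask: 18.166.177.0
No, 18.166.177.9 is not in 223.40.1.64/26


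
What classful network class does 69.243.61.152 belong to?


First octet: 69
Binary: 01000101
0xxxxxxx -> Class A (1-126)
Class A, default mask 255.0.0.0 (/8)


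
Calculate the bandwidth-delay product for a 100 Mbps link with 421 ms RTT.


BDP = bandwidth * RTT
= 100 Mbps * 421 ms
= 100 * 1e6 * 421 / 1000 bits
= 42100000 bits
= 5262500 bytes
= 5139.1602 KB
BDP = 42100000 bits (5262500 bytes)


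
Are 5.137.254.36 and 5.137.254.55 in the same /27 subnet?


Mask: 255.255.255.224
5.137.254.36 AND mask = 5.137.254.32
5.137.254.55 AND mask = 5.137.254.32
Yes, same subnet (5.137.254.32)


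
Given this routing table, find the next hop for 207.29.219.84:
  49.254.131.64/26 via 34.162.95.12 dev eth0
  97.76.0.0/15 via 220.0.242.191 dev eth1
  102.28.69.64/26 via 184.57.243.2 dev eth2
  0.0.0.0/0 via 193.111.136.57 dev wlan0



Longest prefix match for 207.29.219.84:
  /26 49.254.131.64: no
  /15 97.76.0.0: no
  /26 102.28.69.64: no
  /0 0.0.0.0: MATCH
Selected: next-hop 193.111.136.57 via wlan0 (matched /0)


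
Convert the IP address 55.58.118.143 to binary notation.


55 = 00110111
58 = 00111010
118 = 01110110
143 = 10001111
Binary: 00110111.00111010.01110110.10001111


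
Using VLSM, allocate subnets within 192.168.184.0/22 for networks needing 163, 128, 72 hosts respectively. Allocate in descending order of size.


163 hosts -> /24 (254 usable): 192.168.184.0/24
128 hosts -> /24 (254 usable): 192.168.185.0/24
72 hosts -> /25 (126 usable): 192.168.186.0/25
Allocation: 192.168.184.0/24 (163 hosts, 254 usable); 192.168.185.0/24 (128 hosts, 254 usable); 192.168.186.0/25 (72 hosts, 126 usable)


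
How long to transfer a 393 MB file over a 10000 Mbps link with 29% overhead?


Effective throughput = 10000 * (1 - 29/100) = 7100 Mbps
File size in Mb = 393 * 8 = 3144 Mb
Time = 3144 / 7100
Time = 0.4428 seconds


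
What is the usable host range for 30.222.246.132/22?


Network: 30.222.244.0
Broadcast: 30.222.247.255
First usable = network + 1
Last usable = broadcast - 1
Range: 30.222.244.1 to 30.222.247.254


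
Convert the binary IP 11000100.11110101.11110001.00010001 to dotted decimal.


11000100 = 196
11110101 = 245
11110001 = 241
00010001 = 17
IP: 196.245.241.17


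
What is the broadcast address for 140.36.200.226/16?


Network: 140.36.0.0/16
Host bits = 16
Set all host bits to 1:
Broadcast: 140.36.255.255


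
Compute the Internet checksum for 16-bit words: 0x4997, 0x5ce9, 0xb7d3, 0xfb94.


Sum all words (with carry folding):
+ 0x4997 = 0x4997
+ 0x5ce9 = 0xa680
+ 0xb7d3 = 0x5e54
+ 0xfb94 = 0x59e9
One's complement: ~0x59e9
Checksum = 0xa616


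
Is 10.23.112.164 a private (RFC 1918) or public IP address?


RFC 1918 private ranges:
  10.0.0.0/8 (10.0.0.0 - 10.255.255.255)
  172.16.0.0/12 (172.16.0.0 - 172.31.255.255)
  192.168.0.0/16 (192.168.0.0 - 192.168.255.255)
Private (in 10.0.0.0/8)


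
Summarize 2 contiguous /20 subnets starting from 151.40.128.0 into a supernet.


Original prefix: /20
Number of subnets: 2 = 2^1
New prefix = 20 - 1 = 19
Supernet: 151.40.128.0/19


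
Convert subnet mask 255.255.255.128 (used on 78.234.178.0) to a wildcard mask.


Subnet mask: 255.255.255.128
Wildcard = 255.255.255.255 - subnet mask
255 - 255 = 0
255 - 255 = 0
255 - 255 = 0
255 - 128 = 127
Wildcard: 0.0.0.127


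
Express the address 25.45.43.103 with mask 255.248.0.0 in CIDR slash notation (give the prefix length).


Binary: 11111111.11111000.00000000.00000000
Count leading 1s
Prefix: /13


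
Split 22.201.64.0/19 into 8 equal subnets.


New prefix = 19 + 3 = 22
Each subnet has 1024 addresses
  22.201.64.0/22
  22.201.68.0/22
  22.201.72.0/22
  22.201.76.0/22
  22.201.80.0/22
  22.201.84.0/22
  22.201.88.0/22
  22.201.92.0/22
Subnets: 22.201.64.0/22, 22.201.68.0/22, 22.201.72.0/22, 22.201.76.0/22, 22.201.80.0/22, 22.201.84.0/22, 22.201.88.0/22, 22.201.92.0/22


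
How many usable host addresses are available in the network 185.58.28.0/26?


Host bits = 32 - 26 = 6
Total addresses = 2^6 = 64
Usable = total - 2 (network and broadcast)
Usable hosts: 62


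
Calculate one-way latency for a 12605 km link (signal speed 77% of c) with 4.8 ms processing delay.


Speed = 0.77 * 3e5 km/s = 231000 km/s
Propagation delay = 12605 / 231000 = 0.0546 s = 54.5671 ms
Processing delay = 4.8 ms
Total one-way latency = 59.3671 ms


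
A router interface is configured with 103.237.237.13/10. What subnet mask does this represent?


/10 means 10 network bits, 22 host bits
Binary: 11111111110000000000000000000000
Mask: 255.192.0.0


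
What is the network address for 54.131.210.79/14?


IP:   00110110.10000011.11010010.01001111
Mask: 11111111.11111100.00000000.00000000
AND operation:
Net:  00110110.10000000.00000000.00000000
Network: 54.128.0.0/14


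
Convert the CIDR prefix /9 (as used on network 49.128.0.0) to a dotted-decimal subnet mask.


/9 means 9 network bits, 23 host bits
Binary: 11111111100000000000000000000000
Mask: 255.128.0.0


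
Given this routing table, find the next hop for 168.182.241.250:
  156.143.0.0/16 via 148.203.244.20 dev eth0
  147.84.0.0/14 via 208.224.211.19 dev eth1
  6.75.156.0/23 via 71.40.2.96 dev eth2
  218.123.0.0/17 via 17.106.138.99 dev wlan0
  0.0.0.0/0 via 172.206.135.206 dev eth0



Longest prefix match for 168.182.241.250:
  /16 156.143.0.0: no
  /14 147.84.0.0: no
  /23 6.75.156.0: no
  /17 218.123.0.0: no
  /0 0.0.0.0: MATCH
Selected: next-hop 172.206.135.206 via eth0 (matched /0)


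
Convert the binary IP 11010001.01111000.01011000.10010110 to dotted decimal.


11010001 = 209
01111000 = 120
01011000 = 88
10010110 = 150
IP: 209.120.88.150


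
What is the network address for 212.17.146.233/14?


IP:   11010100.00010001.10010010.11101001
Mask: 11111111.11111100.00000000.00000000
AND operation:
Net:  11010100.00010000.00000000.00000000
Network: 212.16.0.0/14


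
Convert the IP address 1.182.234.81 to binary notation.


1 = 00000001
182 = 10110110
234 = 11101010
81 = 01010001
Binary: 00000001.10110110.11101010.01010001


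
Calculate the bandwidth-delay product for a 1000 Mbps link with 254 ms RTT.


BDP = bandwidth * RTT
= 1000 Mbps * 254 ms
= 1000 * 1e6 * 254 / 1000 bits
= 254000000 bits
= 31750000 bytes
= 31005.8594 KB
BDP = 254000000 bits (31750000 bytes)


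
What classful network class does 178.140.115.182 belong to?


First octet: 178
Binary: 10110010
10xxxxxx -> Class B (128-191)
Class B, default mask 255.255.0.0 (/16)


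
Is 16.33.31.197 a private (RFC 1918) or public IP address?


RFC 1918 private ranges:
  10.0.0.0/8 (10.0.0.0 - 10.255.255.255)
  172.16.0.0/12 (172.16.0.0 - 172.31.255.255)
  192.168.0.0/16 (192.168.0.0 - 192.168.255.255)
Public (not in any RFC 1918 range)


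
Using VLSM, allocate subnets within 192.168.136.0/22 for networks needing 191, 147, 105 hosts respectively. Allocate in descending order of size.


191 hosts -> /24 (254 usable): 192.168.136.0/24
147 hosts -> /24 (254 usable): 192.168.137.0/24
105 hosts -> /25 (126 usable): 192.168.138.0/25
Allocation: 192.168.136.0/24 (191 hosts, 254 usable); 192.168.137.0/24 (147 hosts, 254 usable); 192.168.138.0/25 (105 hosts, 126 usable)


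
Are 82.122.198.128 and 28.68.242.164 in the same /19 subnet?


Mask: 255.255.224.0
82.122.198.128 AND mask = 82.122.192.0
28.68.242.164 AND mask = 28.68.224.0
No, different subnets (82.122.192.0 vs 28.68.224.0)


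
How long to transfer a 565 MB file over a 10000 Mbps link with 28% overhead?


Effective throughput = 10000 * (1 - 28/100) = 7200 Mbps
File size in Mb = 565 * 8 = 4520 Mb
Time = 4520 / 7200
Time = 0.6278 seconds


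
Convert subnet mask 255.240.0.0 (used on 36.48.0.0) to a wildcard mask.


Subnet mask: 255.240.0.0
Wildcard = 255.255.255.255 - subnet mask
255 - 255 = 0
255 - 240 = 15
255 - 0 = 255
255 - 0 = 255
Wildcard: 0.15.255.255


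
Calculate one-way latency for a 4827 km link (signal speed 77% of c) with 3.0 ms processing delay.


Speed = 0.77 * 3e5 km/s = 231000 km/s
Propagation delay = 4827 / 231000 = 0.0209 s = 20.8961 ms
Processing delay = 3.0 ms
Total one-way latency = 23.8961 ms


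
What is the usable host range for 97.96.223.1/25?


Network: 97.96.223.0
Broadcast: 97.96.223.127
First usable = network + 1
Last usable = broadcast - 1
Range: 97.96.223.1 to 97.96.223.126


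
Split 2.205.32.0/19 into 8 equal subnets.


New prefix = 19 + 3 = 22
Each subnet has 1024 addresses
  2.205.32.0/22
  2.205.36.0/22
  2.205.40.0/22
  2.205.44.0/22
  2.205.48.0/22
  2.205.52.0/22
  2.205.56.0/22
  2.205.60.0/22
Subnets: 2.205.32.0/22, 2.205.36.0/22, 2.205.40.0/22, 2.205.44.0/22, 2.205.48.0/22, 2.205.52.0/22, 2.205.56.0/22, 2.205.60.0/22


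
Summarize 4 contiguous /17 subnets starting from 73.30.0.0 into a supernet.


Original prefix: /17
Number of subnets: 4 = 2^2
New prefix = 17 - 2 = 15
Supernet: 73.30.0.0/15


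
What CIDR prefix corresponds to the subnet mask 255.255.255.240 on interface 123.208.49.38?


Binary: 11111111.11111111.11111111.11110000
Count leading 1s
Prefix: /28


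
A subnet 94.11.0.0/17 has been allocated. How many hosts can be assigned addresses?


Host bits = 32 - 17 = 15
Total addresses = 2^15 = 32768
Usable = total - 2 (network and broadcast)
Usable hosts: 32766


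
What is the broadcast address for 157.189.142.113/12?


Network: 157.176.0.0/12
Host bits = 20
Set all host bits to 1:
Broadcast: 157.191.255.255


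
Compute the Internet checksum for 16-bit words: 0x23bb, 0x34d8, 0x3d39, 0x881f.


Sum all words (with carry folding):
+ 0x23bb = 0x23bb
+ 0x34d8 = 0x5893
+ 0x3d39 = 0x95cc
+ 0x881f = 0x1dec
One's complement: ~0x1dec
Checksum = 0xe213


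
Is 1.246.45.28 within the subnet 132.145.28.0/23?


Subnet network: 132.145.28.0
Test IP AND mask: 1.246.44.0
No, 1.246.45.28 is not in 132.145.28.0/23


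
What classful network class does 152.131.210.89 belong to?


First octet: 152
Binary: 10011000
10xxxxxx -> Class B (128-191)
Class B, default mask 255.255.0.0 (/16)


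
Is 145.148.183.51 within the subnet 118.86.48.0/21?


Subnet network: 118.86.48.0
Test IP AND mask: 145.148.176.0
No, 145.148.183.51 is not in 118.86.48.0/21


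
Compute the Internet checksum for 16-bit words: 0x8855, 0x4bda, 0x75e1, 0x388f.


Sum all words (with carry folding):
+ 0x8855 = 0x8855
+ 0x4bda = 0xd42f
+ 0x75e1 = 0x4a11
+ 0x388f = 0x82a0
One's complement: ~0x82a0
Checksum = 0x7d5f


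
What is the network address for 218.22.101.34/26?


IP:   11011010.00010110.01100101.00100010
Mask: 11111111.11111111.11111111.11000000
AND operation:
Net:  11011010.00010110.01100101.00000000
Network: 218.22.101.0/26


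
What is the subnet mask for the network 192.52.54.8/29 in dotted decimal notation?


/29 means 29 network bits, 3 host bits
Binary: 11111111111111111111111111111000
Mask: 255.255.255.248


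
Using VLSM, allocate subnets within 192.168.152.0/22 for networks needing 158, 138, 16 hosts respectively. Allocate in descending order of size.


158 hosts -> /24 (254 usable): 192.168.152.0/24
138 hosts -> /24 (254 usable): 192.168.153.0/24
16 hosts -> /27 (30 usable): 192.168.154.0/27
Allocation: 192.168.152.0/24 (158 hosts, 254 usable); 192.168.153.0/24 (138 hosts, 254 usable); 192.168.154.0/27 (16 hosts, 30 usable)


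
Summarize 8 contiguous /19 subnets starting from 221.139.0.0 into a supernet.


Original prefix: /19
Number of subnets: 8 = 2^3
New prefix = 19 - 3 = 16
Supernet: 221.139.0.0/16


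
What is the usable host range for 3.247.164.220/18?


Network: 3.247.128.0
Broadcast: 3.247.191.255
First usable = network + 1
Last usable = broadcast - 1
Range: 3.247.128.1 to 3.247.191.254


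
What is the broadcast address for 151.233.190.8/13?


Network: 151.232.0.0/13
Host bits = 19
Set all host bits to 1:
Broadcast: 151.239.255.255


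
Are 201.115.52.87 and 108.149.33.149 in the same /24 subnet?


Mask: 255.255.255.0
201.115.52.87 AND mask = 201.115.52.0
108.149.33.149 AND mask = 108.149.33.0
No, different subnets (201.115.52.0 vs 108.149.33.0)


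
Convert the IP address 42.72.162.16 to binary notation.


42 = 00101010
72 = 01001000
162 = 10100010
16 = 00010000
Binary: 00101010.01001000.10100010.00010000


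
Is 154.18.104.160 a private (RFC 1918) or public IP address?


RFC 1918 private ranges:
  10.0.0.0/8 (10.0.0.0 - 10.255.255.255)
  172.16.0.0/12 (172.16.0.0 - 172.31.255.255)
  192.168.0.0/16 (192.168.0.0 - 192.168.255.255)
Public (not in any RFC 1918 range)


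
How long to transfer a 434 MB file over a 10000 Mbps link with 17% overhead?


Effective throughput = 10000 * (1 - 17/100) = 8300 Mbps
File size in Mb = 434 * 8 = 3472 Mb
Time = 3472 / 8300
Time = 0.4183 seconds


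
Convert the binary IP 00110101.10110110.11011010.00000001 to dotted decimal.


00110101 = 53
10110110 = 182
11011010 = 218
00000001 = 1
IP: 53.182.218.1


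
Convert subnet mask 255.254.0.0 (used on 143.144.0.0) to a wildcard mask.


Subnet mask: 255.254.0.0
Wildcard = 255.255.255.255 - subnet mask
255 - 255 = 0
255 - 254 = 1
255 - 0 = 255
255 - 0 = 255
Wildcard: 0.1.255.255


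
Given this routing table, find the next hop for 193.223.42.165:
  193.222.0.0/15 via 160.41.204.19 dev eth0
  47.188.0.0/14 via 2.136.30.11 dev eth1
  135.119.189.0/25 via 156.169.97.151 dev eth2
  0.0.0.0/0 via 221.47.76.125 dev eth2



Longest prefix match for 193.223.42.165:
  /15 193.222.0.0: MATCH
  /14 47.188.0.0: no
  /25 135.119.189.0: no
  /0 0.0.0.0: MATCH
Selected: next-hop 160.41.204.19 via eth0 (matched /15)


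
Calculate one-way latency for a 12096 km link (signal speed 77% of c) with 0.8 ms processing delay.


Speed = 0.77 * 3e5 km/s = 231000 km/s
Propagation delay = 12096 / 231000 = 0.0524 s = 52.3636 ms
Processing delay = 0.8 ms
Total one-way latency = 53.1636 ms


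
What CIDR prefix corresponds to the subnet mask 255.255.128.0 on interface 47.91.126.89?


Binary: 11111111.11111111.10000000.00000000
Count leading 1s
Prefix: /17


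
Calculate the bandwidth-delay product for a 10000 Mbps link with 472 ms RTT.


BDP = bandwidth * RTT
= 10000 Mbps * 472 ms
= 10000 * 1e6 * 472 / 1000 bits
= 4720000000 bits
= 590000000 bytes
= 576171.875 KB
BDP = 4720000000 bits (590000000 bytes)


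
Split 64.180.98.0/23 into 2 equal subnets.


New prefix = 23 + 1 = 24
Each subnet has 256 addresses
  64.180.98.0/24
  64.180.99.0/24
Subnets: 64.180.98.0/24, 64.180.99.0/24


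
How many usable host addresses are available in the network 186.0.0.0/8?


Host bits = 32 - 8 = 24
Total addresses = 2^24 = 16777216
Usable = total - 2 (network and broadcast)
Usable hosts: 16777214


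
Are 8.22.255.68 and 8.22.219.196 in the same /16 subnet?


Mask: 255.255.0.0
8.22.255.68 AND mask = 8.22.0.0
8.22.219.196 AND mask = 8.22.0.0
Yes, same subnet (8.22.0.0)


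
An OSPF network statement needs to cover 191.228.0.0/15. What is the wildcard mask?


Subnet mask: 255.254.0.0
Wildcard = 255.255.255.255 - subnet mask
255 - 255 = 0
255 - 254 = 1
255 - 0 = 255
255 - 0 = 255
Wildcard: 0.1.255.255


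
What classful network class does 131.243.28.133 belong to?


First octet: 131
Binary: 10000011
10xxxxxx -> Class B (128-191)
Class B, default mask 255.255.0.0 (/16)


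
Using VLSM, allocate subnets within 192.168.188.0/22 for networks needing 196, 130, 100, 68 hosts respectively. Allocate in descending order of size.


196 hosts -> /24 (254 usable): 192.168.188.0/24
130 hosts -> /24 (254 usable): 192.168.189.0/24
100 hosts -> /25 (126 usable): 192.168.190.0/25
68 hosts -> /25 (126 usable): 192.168.190.128/25
Allocation: 192.168.188.0/24 (196 hosts, 254 usable); 192.168.189.0/24 (130 hosts, 254 usable); 192.168.190.0/25 (100 hosts, 126 usable); 192.168.190.128/25 (68 hosts, 126 usable)


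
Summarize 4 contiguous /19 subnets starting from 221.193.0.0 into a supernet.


Original prefix: /19
Number of subnets: 4 = 2^2
New prefix = 19 - 2 = 17
Supernet: 221.193.0.0/17


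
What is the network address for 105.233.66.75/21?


IP:   01101001.11101001.01000010.01001011
Mask: 11111111.11111111.11111000.00000000
AND operation:
Net:  01101001.11101001.01000000.00000000
Network: 105.233.64.0/21


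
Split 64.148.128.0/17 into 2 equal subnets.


New prefix = 17 + 1 = 18
Each subnet has 16384 addresses
  64.148.128.0/18
  64.148.192.0/18
Subnets: 64.148.128.0/18, 64.148.192.0/18


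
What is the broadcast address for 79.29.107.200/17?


Network: 79.29.0.0/17
Host bits = 15
Set all host bits to 1:
Broadcast: 79.29.127.255


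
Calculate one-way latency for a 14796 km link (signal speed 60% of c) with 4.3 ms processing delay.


Speed = 0.6 * 3e5 km/s = 180000 km/s
Propagation delay = 14796 / 180000 = 0.0822 s = 82.2 ms
Processing delay = 4.3 ms
Total one-way latency = 86.5 ms


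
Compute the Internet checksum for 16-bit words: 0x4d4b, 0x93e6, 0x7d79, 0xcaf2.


Sum all words (with carry folding):
+ 0x4d4b = 0x4d4b
+ 0x93e6 = 0xe131
+ 0x7d79 = 0x5eab
+ 0xcaf2 = 0x299e
One's complement: ~0x299e
Checksum = 0xd661


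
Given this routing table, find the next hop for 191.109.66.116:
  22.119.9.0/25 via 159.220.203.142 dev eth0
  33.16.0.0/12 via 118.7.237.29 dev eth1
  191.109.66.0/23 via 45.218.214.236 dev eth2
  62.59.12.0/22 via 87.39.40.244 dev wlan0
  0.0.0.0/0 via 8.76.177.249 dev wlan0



Longest prefix match for 191.109.66.116:
  /25 22.119.9.0: no
  /12 33.16.0.0: no
  /23 191.109.66.0: MATCH
  /22 62.59.12.0: no
  /0 0.0.0.0: MATCH
Selected: next-hop 45.218.214.236 via eth2 (matched /23)


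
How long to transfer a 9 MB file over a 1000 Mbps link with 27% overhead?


Effective throughput = 1000 * (1 - 27/100) = 730 Mbps
File size in Mb = 9 * 8 = 72 Mb
Time = 72 / 730
Time = 0.0986 seconds


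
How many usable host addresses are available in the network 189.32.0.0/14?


Host bits = 32 - 14 = 18
Total addresses = 2^18 = 262144
Usable = total - 2 (network and broadcast)
Usable hosts: 262142


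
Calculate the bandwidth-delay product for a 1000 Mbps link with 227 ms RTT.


BDP = bandwidth * RTT
= 1000 Mbps * 227 ms
= 1000 * 1e6 * 227 / 1000 bits
= 227000000 bits
= 28375000 bytes
= 27709.9609 KB
BDP = 227000000 bits (28375000 bytes)


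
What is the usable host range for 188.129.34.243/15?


Network: 188.128.0.0
Broadcast: 188.129.255.255
First usable = network + 1
Last usable = broadcast - 1
Range: 188.128.0.1 to 188.129.255.254


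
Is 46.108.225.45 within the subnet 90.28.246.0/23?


Subnet network: 90.28.246.0
Test IP AND mask: 46.108.224.0
No, 46.108.225.45 is not in 90.28.246.0/23


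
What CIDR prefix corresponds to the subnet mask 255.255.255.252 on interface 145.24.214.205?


Binary: 11111111.11111111.11111111.11111100
Count leading 1s
Prefix: /30


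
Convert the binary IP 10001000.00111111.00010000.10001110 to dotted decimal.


10001000 = 136
00111111 = 63
00010000 = 16
10001110 = 142
IP: 136.63.16.142


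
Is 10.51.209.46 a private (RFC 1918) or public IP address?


RFC 1918 private ranges:
  10.0.0.0/8 (10.0.0.0 - 10.255.255.255)
  172.16.0.0/12 (172.16.0.0 - 172.31.255.255)
  192.168.0.0/16 (192.168.0.0 - 192.168.255.255)
Private (in 10.0.0.0/8)


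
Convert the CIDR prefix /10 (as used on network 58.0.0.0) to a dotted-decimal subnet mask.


/10 means 10 network bits, 22 host bits
Binary: 11111111110000000000000000000000
Mask: 255.192.0.0


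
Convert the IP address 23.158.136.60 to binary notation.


23 = 00010111
158 = 10011110
136 = 10001000
60 = 00111100
Binary: 00010111.10011110.10001000.00111100


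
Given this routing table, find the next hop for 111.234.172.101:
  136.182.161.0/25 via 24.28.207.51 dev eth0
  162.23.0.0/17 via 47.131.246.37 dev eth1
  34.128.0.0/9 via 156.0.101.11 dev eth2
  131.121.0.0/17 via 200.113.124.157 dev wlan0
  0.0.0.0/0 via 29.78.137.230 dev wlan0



Longest prefix match for 111.234.172.101:
  /25 136.182.161.0: no
  /17 162.23.0.0: no
  /9 34.128.0.0: no
  /17 131.121.0.0: no
  /0 0.0.0.0: MATCH
Selected: next-hop 29.78.137.230 via wlan0 (matched /0)


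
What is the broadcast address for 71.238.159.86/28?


Network: 71.238.159.80/28
Host bits = 4
Set all host bits to 1:
Broadcast: 71.238.159.95


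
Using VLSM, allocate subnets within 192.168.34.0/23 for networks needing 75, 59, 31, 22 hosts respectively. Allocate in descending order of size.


75 hosts -> /25 (126 usable): 192.168.34.0/25
59 hosts -> /26 (62 usable): 192.168.34.128/26
31 hosts -> /26 (62 usable): 192.168.34.192/26
22 hosts -> /27 (30 usable): 192.168.35.0/27
Allocation: 192.168.34.0/25 (75 hosts, 126 usable); 192.168.34.128/26 (59 hosts, 62 usable); 192.168.34.192/26 (31 hosts, 62 usable); 192.168.35.0/27 (22 hosts, 30 usable)


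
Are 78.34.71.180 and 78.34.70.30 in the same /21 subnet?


Mask: 255.255.248.0
78.34.71.180 AND mask = 78.34.64.0
78.34.70.30 AND mask = 78.34.64.0
Yes, same subnet (78.34.64.0)


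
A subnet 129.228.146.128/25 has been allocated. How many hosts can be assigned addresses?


Host bits = 32 - 25 = 7
Total addresses = 2^7 = 128
Usable = total - 2 (network and broadcast)
Usable hosts: 126


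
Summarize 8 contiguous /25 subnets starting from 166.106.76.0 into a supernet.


Original prefix: /25
Number of subnets: 8 = 2^3
New prefix = 25 - 3 = 22
Supernet: 166.106.76.0/22


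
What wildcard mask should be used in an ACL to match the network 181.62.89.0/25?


Subnet mask: 255.255.255.128
Wildcard = 255.255.255.255 - subnet mask
255 - 255 = 0
255 - 255 = 0
255 - 255 = 0
255 - 128 = 127
Wildcard: 0.0.0.127


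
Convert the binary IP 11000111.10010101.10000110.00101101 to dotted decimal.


11000111 = 199
10010101 = 149
10000110 = 134
00101101 = 45
IP: 199.149.134.45


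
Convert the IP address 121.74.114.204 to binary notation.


121 = 01111001
74 = 01001010
114 = 01110010
204 = 11001100
Binary: 01111001.01001010.01110010.11001100


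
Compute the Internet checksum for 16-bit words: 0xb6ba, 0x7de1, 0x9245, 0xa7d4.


Sum all words (with carry folding):
+ 0xb6ba = 0xb6ba
+ 0x7de1 = 0x349c
+ 0x9245 = 0xc6e1
+ 0xa7d4 = 0x6eb6
One's complement: ~0x6eb6
Checksum = 0x9149


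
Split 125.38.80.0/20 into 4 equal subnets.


New prefix = 20 + 2 = 22
Each subnet has 1024 addresses
  125.38.80.0/22
  125.38.84.0/22
  125.38.88.0/22
  125.38.92.0/22
Subnets: 125.38.80.0/22, 125.38.84.0/22, 125.38.88.0/22, 125.38.92.0/22


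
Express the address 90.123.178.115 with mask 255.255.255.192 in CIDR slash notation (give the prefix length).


Binary: 11111111.11111111.11111111.11000000
Count leading 1s
Prefix: /26


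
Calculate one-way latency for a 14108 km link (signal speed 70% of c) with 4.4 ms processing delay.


Speed = 0.7 * 3e5 km/s = 210000 km/s
Propagation delay = 14108 / 210000 = 0.0672 s = 67.181 ms
Processing delay = 4.4 ms
Total one-way latency = 71.581 ms


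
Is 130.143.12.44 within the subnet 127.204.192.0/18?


Subnet network: 127.204.192.0
Test IP AND mask: 130.143.0.0
No, 130.143.12.44 is not in 127.204.192.0/18


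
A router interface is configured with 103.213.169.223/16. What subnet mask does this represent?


/16 means 16 network bits, 16 host bits
Binary: 11111111111111110000000000000000
Mask: 255.255.0.0


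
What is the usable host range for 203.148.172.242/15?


Network: 203.148.0.0
Broadcast: 203.149.255.255
First usable = network + 1
Last usable = broadcast - 1
Range: 203.148.0.1 to 203.149.255.254


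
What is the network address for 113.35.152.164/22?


IP:   01110001.00100011.10011000.10100100
Mask: 11111111.11111111.11111100.00000000
AND operation:
Net:  01110001.00100011.10011000.00000000
Network: 113.35.152.0/22


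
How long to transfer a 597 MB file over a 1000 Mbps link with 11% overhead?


Effective throughput = 1000 * (1 - 11/100) = 890 Mbps
File size in Mb = 597 * 8 = 4776 Mb
Time = 4776 / 890
Time = 5.3663 seconds


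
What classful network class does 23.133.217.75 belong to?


First octet: 23
Binary: 00010111
0xxxxxxx -> Class A (1-126)
Class A, default mask 255.0.0.0 (/8)


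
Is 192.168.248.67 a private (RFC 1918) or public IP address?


RFC 1918 private ranges:
  10.0.0.0/8 (10.0.0.0 - 10.255.255.255)
  172.16.0.0/12 (172.16.0.0 - 172.31.255.255)
  192.168.0.0/16 (192.168.0.0 - 192.168.255.255)
Private (in 192.168.0.0/16)


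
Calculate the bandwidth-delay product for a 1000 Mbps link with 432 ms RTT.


BDP = bandwidth * RTT
= 1000 Mbps * 432 ms
= 1000 * 1e6 * 432 / 1000 bits
= 432000000 bits
= 54000000 bytes
= 52734.375 KB
BDP = 432000000 bits (54000000 bytes)


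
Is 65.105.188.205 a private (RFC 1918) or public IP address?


RFC 1918 private ranges:
  10.0.0.0/8 (10.0.0.0 - 10.255.255.255)
  172.16.0.0/12 (172.16.0.0 - 172.31.255.255)
  192.168.0.0/16 (192.168.0.0 - 192.168.255.255)
Public (not in any RFC 1918 range)


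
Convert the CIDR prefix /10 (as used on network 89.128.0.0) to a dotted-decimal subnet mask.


/10 means 10 network bits, 22 host bits
Binary: 11111111110000000000000000000000
Mask: 255.192.0.0


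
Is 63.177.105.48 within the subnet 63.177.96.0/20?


Subnet network: 63.177.96.0
Test IP AND mask: 63.177.96.0
Yes, 63.177.105.48 is in 63.177.96.0/20


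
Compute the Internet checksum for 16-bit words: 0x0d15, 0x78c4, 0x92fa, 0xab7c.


Sum all words (with carry folding):
+ 0x0d15 = 0x0d15
+ 0x78c4 = 0x85d9
+ 0x92fa = 0x18d4
+ 0xab7c = 0xc450
One's complement: ~0xc450
Checksum = 0x3baf


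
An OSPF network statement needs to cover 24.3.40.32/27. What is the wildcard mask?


Subnet mask: 255.255.255.224
Wildcard = 255.255.255.255 - subnet mask
255 - 255 = 0
255 - 255 = 0
255 - 255 = 0
255 - 224 = 31
Wildcard: 0.0.0.31


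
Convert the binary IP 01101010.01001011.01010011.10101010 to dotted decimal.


01101010 = 106
01001011 = 75
01010011 = 83
10101010 = 170
IP: 106.75.83.170


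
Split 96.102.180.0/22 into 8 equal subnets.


New prefix = 22 + 3 = 25
Each subnet has 128 addresses
  96.102.180.0/25
  96.102.180.128/25
  96.102.181.0/25
  96.102.181.128/25
  96.102.182.0/25
  96.102.182.128/25
  96.102.183.0/25
  96.102.183.128/25
Subnets: 96.102.180.0/25, 96.102.180.128/25, 96.102.181.0/25, 96.102.181.128/25, 96.102.182.0/25, 96.102.182.128/25, 96.102.183.0/25, 96.102.183.128/25


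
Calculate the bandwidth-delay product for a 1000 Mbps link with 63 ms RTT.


BDP = bandwidth * RTT
= 1000 Mbps * 63 ms
= 1000 * 1e6 * 63 / 1000 bits
= 63000000 bits
= 7875000 bytes
= 7690.4297 KB
BDP = 63000000 bits (7875000 bytes)


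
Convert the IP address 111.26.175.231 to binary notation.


111 = 01101111
26 = 00011010
175 = 10101111
231 = 11100111
Binary: 01101111.00011010.10101111.11100111


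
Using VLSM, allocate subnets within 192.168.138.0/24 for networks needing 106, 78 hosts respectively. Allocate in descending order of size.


106 hosts -> /25 (126 usable): 192.168.138.0/25
78 hosts -> /25 (126 usable): 192.168.138.128/25
Allocation: 192.168.138.0/25 (106 hosts, 126 usable); 192.168.138.128/25 (78 hosts, 126 usable)


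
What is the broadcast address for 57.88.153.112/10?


Network: 57.64.0.0/10
Host bits = 22
Set all host bits to 1:
Broadcast: 57.127.255.255


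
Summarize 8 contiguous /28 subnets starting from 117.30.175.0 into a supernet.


Original prefix: /28
Number of subnets: 8 = 2^3
New prefix = 28 - 3 = 25
Supernet: 117.30.175.0/25


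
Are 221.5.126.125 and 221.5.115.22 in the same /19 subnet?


Mask: 255.255.224.0
221.5.126.125 AND mask = 221.5.96.0
221.5.115.22 AND mask = 221.5.96.0
Yes, same subnet (221.5.96.0)


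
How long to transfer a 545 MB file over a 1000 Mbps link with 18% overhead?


Effective throughput = 1000 * (1 - 18/100) = 820.0 Mbps
File size in Mb = 545 * 8 = 4360 Mb
Time = 4360 / 820.0
Time = 5.3171 seconds


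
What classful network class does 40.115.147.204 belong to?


First octet: 40
Binary: 00101000
0xxxxxxx -> Class A (1-126)
Class A, default mask 255.0.0.0 (/8)


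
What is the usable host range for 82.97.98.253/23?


Network: 82.97.98.0
Broadcast: 82.97.99.255
First usable = network + 1
Last usable = broadcast - 1
Range: 82.97.98.1 to 82.97.99.254


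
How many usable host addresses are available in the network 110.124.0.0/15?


Host bits = 32 - 15 = 17
Total addresses = 2^17 = 131072
Usable = total - 2 (network and broadcast)
Usable hosts: 131070


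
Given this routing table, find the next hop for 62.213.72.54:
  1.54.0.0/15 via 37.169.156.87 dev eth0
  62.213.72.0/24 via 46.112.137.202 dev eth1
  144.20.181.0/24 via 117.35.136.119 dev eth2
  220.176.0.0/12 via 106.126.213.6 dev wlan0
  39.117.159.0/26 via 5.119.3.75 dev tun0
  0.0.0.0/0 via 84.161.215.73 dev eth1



Longest prefix match for 62.213.72.54:
  /15 1.54.0.0: no
  /24 62.213.72.0: MATCH
  /24 144.20.181.0: no
  /12 220.176.0.0: no
  /26 39.117.159.0: no
  /0 0.0.0.0: MATCH
Selected: next-hop 46.112.137.202 via eth1 (matched /24)


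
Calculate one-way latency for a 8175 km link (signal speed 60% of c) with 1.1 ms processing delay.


Speed = 0.6 * 3e5 km/s = 180000 km/s
Propagation delay = 8175 / 180000 = 0.0454 s = 45.4167 ms
Processing delay = 1.1 ms
Total one-way latency = 46.5167 ms


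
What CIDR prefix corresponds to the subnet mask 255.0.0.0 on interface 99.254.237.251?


Binary: 11111111.00000000.00000000.00000000
Count leading 1s
Prefix: /8


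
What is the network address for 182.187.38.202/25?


IP:   10110110.10111011.00100110.11001010
Mask: 11111111.11111111.11111111.10000000
AND operation:
Net:  10110110.10111011.00100110.10000000
Network: 182.187.38.128/25


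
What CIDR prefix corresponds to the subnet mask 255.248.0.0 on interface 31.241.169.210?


Binary: 11111111.11111000.00000000.00000000
Count leading 1s
Prefix: /13


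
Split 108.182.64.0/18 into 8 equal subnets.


New prefix = 18 + 3 = 21
Each subnet has 2048 addresses
  108.182.64.0/21
  108.182.72.0/21
  108.182.80.0/21
  108.182.88.0/21
  108.182.96.0/21
  108.182.104.0/21
  108.182.112.0/21
  108.182.120.0/21
Subnets: 108.182.64.0/21, 108.182.72.0/21, 108.182.80.0/21, 108.182.88.0/21, 108.182.96.0/21, 108.182.104.0/21, 108.182.112.0/21, 108.182.120.0/21


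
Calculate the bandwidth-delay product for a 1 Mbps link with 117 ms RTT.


BDP = bandwidth * RTT
= 1 Mbps * 117 ms
= 1 * 1e6 * 117 / 1000 bits
= 117000 bits
= 14625 bytes
= 14.2822 KB
BDP = 117000 bits (14625 bytes)


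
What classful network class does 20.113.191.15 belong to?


First octet: 20
Binary: 00010100
0xxxxxxx -> Class A (1-126)
Class A, default mask 255.0.0.0 (/8)


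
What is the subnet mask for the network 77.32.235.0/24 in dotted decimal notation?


/24 means 24 network bits, 8 host bits
Binary: 11111111111111111111111100000000
Mask: 255.255.255.0


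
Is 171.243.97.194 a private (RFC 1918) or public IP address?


RFC 1918 private ranges:
  10.0.0.0/8 (10.0.0.0 - 10.255.255.255)
  172.16.0.0/12 (172.16.0.0 - 172.31.255.255)
  192.168.0.0/16 (192.168.0.0 - 192.168.255.255)
Public (not in any RFC 1918 range)


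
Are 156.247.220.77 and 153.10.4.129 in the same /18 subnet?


Mask: 255.255.192.0
156.247.220.77 AND mask = 156.247.192.0
153.10.4.129 AND mask = 153.10.0.0
No, different subnets (156.247.192.0 vs 153.10.0.0)
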